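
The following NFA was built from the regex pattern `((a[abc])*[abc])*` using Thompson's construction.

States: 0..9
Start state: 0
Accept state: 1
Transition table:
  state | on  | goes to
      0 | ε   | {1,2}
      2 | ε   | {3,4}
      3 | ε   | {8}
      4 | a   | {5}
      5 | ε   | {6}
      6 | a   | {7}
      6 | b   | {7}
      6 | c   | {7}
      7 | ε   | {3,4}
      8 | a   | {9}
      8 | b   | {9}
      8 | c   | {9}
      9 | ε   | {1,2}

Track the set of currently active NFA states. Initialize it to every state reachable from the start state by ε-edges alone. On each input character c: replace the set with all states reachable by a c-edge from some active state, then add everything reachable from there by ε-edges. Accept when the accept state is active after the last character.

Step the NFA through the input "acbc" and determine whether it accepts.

Answer: ACCEPT

Trace:
initial (ε-close {0}): {0,1,2,3,4,8}
'a' @ 1: {1,2,3,4,5,6,8,9}  [accepting]
'c' @ 2: {1,2,3,4,7,8,9}  [accepting]
'b' @ 3: {1,2,3,4,8,9}  [accepting]
'c' @ 4: {1,2,3,4,8,9}  [accepting]
after full input: {1,2,3,4,8,9}  (accept=1 in)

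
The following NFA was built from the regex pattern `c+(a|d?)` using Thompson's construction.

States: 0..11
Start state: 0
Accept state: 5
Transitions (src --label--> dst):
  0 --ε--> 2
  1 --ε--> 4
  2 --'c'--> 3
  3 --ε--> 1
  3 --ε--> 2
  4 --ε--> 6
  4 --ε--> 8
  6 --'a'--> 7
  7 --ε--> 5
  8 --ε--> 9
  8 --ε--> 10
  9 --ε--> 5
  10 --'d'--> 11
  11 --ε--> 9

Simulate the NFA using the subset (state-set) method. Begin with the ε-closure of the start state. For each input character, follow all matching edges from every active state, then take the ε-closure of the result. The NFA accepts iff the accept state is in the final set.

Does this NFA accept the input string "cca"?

Answer: ACCEPT

Steps:
S₀ = ε-closure({0}) = {0,2}
'c' @ 1: {1,2,3,4,5,6,8,9,10}  ✓accept
'c' @ 2: {1,2,3,4,5,6,8,9,10}  ✓accept
'a' @ 3: {5,7}  ✓accept
final: {5,7}; accept 5 in set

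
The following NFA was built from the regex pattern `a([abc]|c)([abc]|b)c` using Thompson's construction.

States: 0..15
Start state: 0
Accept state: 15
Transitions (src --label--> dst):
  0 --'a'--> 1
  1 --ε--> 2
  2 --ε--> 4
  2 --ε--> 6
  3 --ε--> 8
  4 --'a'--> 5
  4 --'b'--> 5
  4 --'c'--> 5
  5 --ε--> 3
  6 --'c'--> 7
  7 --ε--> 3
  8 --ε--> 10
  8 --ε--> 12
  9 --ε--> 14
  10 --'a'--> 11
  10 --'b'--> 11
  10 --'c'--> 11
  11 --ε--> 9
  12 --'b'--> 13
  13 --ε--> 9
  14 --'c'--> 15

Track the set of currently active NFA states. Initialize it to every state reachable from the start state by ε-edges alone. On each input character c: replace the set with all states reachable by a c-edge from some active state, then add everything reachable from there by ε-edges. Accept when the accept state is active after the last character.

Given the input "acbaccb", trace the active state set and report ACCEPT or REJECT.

S₀ = ε-closure({0}) = {0}
'a' @ 1: {1,2,4,6}
'c' @ 2: {3,5,7,8,10,12}
'b' @ 3: {9,11,13,14}
'a' @ 4: {}  — no active states
rest 'ccb' ignored (set empty)
final: {}; accept 15 not in set

Answer: REJECT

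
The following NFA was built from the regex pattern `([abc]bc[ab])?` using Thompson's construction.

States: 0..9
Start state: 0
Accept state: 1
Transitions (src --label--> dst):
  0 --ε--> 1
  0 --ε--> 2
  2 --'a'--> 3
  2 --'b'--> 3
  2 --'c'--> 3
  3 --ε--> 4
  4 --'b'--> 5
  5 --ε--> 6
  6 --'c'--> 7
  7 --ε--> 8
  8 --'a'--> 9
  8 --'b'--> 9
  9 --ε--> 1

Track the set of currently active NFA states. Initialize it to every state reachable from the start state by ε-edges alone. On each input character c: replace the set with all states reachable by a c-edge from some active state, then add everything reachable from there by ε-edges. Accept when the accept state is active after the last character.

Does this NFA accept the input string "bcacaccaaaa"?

initial (ε-close {0}): {0,1,2}
'b' @ 1: {3,4}
'c' @ 2: {}  — no active states
rest 'acaccaaaa' ignored (set empty)
after full input: {}  (accept=1 not in)

Answer: REJECT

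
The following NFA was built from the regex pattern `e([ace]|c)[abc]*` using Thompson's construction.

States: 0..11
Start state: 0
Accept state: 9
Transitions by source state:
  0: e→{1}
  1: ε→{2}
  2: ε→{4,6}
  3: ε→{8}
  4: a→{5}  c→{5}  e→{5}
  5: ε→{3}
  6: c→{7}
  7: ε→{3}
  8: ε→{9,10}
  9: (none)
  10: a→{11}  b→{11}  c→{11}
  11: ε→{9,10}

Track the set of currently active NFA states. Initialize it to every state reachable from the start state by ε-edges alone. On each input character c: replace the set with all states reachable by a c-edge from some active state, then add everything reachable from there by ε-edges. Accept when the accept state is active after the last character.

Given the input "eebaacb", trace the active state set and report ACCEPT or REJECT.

Answer: ACCEPT

Derivation:
S₀ = ε-closure({0}) = {0}
'e' @ 1: {1,2,4,6}
'e' @ 2: {3,5,8,9,10}  [accepting]
'b' @ 3: {9,10,11}  [accepting]
'a' @ 4: {9,10,11}  [accepting]
'a' @ 5: {9,10,11}  [accepting]
'c' @ 6: {9,10,11}  [accepting]
'b' @ 7: {9,10,11}  [accepting]
end set {9,10,11} — state 9 in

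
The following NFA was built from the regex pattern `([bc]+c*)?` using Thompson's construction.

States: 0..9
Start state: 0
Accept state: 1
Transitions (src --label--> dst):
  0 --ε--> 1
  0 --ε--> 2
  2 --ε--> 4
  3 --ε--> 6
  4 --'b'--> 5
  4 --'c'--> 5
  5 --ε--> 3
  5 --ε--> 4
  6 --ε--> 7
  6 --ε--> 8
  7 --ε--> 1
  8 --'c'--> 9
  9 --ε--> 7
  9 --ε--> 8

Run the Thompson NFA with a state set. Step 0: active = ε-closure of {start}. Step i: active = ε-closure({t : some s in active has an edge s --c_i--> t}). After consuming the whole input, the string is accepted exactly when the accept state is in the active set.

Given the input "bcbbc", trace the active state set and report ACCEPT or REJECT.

initial (ε-close {0}): {0,1,2,4}
'b' @ 1: {1,3,4,5,6,7,8}  [accepting]
'c' @ 2: {1,3,4,5,6,7,8,9}  [accepting]
'b' @ 3: {1,3,4,5,6,7,8}  [accepting]
'b' @ 4: {1,3,4,5,6,7,8}  [accepting]
'c' @ 5: {1,3,4,5,6,7,8,9}  [accepting]
end set {1,3,4,5,6,7,8,9} — state 1 in

Answer: ACCEPT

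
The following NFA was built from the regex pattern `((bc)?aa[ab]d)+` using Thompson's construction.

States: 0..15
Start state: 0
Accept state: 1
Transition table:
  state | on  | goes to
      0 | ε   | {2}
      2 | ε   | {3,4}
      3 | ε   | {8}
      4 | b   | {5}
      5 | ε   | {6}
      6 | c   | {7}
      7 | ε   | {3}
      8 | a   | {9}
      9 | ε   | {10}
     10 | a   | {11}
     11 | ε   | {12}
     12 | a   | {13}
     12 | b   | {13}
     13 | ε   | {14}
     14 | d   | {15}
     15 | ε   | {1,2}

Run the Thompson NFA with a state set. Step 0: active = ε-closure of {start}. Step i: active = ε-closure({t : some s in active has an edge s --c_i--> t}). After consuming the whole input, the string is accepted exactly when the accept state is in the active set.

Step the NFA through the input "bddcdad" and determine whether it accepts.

Answer: REJECT

Derivation:
start: ε-closure({0}) = {0,2,3,4,8}
'b' @ 1: {5,6}
'd' @ 2: {}  — no active states
rest 'dcdad' ignored (set empty)
after full input: {}  (accept=1 not in)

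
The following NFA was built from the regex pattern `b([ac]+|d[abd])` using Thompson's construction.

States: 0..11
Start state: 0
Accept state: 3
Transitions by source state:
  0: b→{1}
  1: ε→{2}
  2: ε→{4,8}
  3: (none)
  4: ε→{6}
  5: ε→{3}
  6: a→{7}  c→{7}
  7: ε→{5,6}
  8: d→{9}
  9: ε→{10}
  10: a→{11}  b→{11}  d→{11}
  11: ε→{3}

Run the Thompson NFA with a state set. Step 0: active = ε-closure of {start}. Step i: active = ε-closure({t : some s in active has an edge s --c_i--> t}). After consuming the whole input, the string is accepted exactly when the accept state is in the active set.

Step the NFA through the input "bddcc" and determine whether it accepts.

initial (ε-close {0}): {0}
'b' @ 1: {1,2,4,6,8}
'd' @ 2: {9,10}
'd' @ 3: {3,11}  (accept∈set)
'c' @ 4: {}  — state set empty
rest 'c' ignored (set empty)
after full input: {}  (accept=3 not in)

Answer: REJECT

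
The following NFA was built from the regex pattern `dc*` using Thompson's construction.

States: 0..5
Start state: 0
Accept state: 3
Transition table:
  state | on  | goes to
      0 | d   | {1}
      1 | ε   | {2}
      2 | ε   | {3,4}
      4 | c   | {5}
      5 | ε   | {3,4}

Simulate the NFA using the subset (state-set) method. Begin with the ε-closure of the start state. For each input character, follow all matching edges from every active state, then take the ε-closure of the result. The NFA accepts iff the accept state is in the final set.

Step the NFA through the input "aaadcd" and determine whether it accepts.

initial (ε-close {0}): {0}
'a' @ 1: {}  — dead — no transitions
rest 'aadcd' ignored (set empty)
after full input: {}  (accept=3 not in)

Answer: REJECT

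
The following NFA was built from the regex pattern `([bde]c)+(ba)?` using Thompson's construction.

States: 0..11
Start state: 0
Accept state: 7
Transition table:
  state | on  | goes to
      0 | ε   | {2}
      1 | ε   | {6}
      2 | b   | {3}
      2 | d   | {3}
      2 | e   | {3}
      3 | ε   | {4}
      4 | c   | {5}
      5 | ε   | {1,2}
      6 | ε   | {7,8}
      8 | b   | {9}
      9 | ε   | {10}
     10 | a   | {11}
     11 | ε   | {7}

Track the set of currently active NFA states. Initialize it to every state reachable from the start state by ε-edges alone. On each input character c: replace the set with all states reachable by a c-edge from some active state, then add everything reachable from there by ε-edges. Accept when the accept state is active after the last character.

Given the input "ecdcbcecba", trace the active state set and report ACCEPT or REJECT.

start: ε-closure({0}) = {0,2}
'e' @ 1: {3,4}
'c' @ 2: {1,2,5,6,7,8}  [accepting]
'd' @ 3: {3,4}
'c' @ 4: {1,2,5,6,7,8}  [accepting]
'b' @ 5: {3,4,9,10}
'c' @ 6: {1,2,5,6,7,8}  [accepting]
'e' @ 7: {3,4}
'c' @ 8: {1,2,5,6,7,8}  [accepting]
'b' @ 9: {3,4,9,10}
'a' @ 10: {7,11}  [accepting]
end set {7,11} — state 7 in

Answer: ACCEPT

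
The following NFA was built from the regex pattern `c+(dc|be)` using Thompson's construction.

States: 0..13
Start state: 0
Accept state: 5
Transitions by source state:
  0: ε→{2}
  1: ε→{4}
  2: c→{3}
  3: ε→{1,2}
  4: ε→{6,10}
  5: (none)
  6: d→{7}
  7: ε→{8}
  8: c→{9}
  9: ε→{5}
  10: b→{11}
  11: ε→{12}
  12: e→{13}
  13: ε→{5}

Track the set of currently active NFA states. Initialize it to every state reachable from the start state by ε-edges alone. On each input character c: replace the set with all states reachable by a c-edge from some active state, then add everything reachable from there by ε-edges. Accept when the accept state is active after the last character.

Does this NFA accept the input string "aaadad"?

initial (ε-close {0}): {0,2}
'a' @ 1: {}  — state set empty
rest 'aadad' ignored (set empty)
end set {} — state 5 not in

Answer: REJECT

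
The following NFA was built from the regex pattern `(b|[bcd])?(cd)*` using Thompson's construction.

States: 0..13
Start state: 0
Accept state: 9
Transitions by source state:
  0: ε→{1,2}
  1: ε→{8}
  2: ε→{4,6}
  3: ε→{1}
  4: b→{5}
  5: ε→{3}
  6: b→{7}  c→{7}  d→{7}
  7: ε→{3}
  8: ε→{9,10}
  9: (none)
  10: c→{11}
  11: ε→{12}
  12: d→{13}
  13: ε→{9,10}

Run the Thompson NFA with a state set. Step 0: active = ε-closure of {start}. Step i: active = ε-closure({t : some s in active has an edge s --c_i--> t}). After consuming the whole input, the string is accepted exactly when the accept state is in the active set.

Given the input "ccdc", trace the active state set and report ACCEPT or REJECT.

initial (ε-close {0}): {0,1,2,4,6,8,9,10}
'c' @ 1: {1,3,7,8,9,10,11,12}  (accept∈set)
'c' @ 2: {11,12}
'd' @ 3: {9,10,13}  (accept∈set)
'c' @ 4: {11,12}
end set {11,12} — state 9 not in

Answer: REJECT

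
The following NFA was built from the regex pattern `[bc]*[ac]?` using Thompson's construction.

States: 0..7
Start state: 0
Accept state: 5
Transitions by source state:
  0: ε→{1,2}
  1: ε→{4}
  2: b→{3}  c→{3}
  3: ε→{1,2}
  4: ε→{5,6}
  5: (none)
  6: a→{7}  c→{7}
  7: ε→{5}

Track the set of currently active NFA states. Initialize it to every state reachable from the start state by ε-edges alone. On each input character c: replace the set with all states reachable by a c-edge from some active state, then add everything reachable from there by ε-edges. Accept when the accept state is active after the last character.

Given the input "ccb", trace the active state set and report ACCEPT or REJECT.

start: ε-closure({0}) = {0,1,2,4,5,6}
'c' @ 1: {1,2,3,4,5,6,7}  (accept∈set)
'c' @ 2: {1,2,3,4,5,6,7}  (accept∈set)
'b' @ 3: {1,2,3,4,5,6}  (accept∈set)
final: {1,2,3,4,5,6}; accept 5 in set

Answer: ACCEPT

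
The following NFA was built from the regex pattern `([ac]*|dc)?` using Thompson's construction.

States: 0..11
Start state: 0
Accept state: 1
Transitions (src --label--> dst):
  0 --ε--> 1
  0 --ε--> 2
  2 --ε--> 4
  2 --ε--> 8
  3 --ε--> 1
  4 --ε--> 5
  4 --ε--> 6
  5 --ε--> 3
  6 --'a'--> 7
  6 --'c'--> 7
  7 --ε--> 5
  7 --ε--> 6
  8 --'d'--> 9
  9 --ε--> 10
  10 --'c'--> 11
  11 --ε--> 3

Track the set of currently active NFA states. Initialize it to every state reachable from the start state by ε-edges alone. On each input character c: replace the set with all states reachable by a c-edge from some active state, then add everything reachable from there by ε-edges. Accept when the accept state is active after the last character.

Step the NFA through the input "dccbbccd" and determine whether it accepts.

initial (ε-close {0}): {0,1,2,3,4,5,6,8}
'd' @ 1: {9,10}
'c' @ 2: {1,3,11}  ✓accept
'c' @ 3: {}  — state set empty
rest 'bbccd' ignored (set empty)
end set {} — state 1 not in

Answer: REJECT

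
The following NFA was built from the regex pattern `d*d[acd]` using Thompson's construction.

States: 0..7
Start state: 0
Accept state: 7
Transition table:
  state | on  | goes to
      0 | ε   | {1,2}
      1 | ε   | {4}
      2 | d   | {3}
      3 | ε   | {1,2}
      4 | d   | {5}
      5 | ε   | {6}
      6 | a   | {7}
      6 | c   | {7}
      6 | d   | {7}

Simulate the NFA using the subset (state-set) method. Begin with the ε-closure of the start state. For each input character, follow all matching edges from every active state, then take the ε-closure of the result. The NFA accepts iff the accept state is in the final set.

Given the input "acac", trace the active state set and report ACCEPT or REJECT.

S₀ = ε-closure({0}) = {0,1,2,4}
'a' @ 1: {}  — dead — no transitions
rest 'cac' ignored (set empty)
final: {}; accept 7 not in set

Answer: REJECT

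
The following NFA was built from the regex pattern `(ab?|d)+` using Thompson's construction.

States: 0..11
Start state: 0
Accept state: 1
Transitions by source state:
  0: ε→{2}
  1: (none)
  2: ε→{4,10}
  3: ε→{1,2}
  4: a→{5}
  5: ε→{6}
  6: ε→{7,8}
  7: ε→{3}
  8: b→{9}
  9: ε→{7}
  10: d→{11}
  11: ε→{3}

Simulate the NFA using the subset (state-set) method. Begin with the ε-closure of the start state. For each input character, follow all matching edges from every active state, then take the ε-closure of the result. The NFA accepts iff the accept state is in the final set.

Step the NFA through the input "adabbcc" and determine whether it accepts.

start: ε-closure({0}) = {0,2,4,10}
'a' @ 1: {1,2,3,4,5,6,7,8,10}  [accepting]
'd' @ 2: {1,2,3,4,10,11}  [accepting]
'a' @ 3: {1,2,3,4,5,6,7,8,10}  [accepting]
'b' @ 4: {1,2,3,4,7,9,10}  [accepting]
'b' @ 5: {}  — state set empty
rest 'cc' ignored (set empty)
final: {}; accept 1 not in set

Answer: REJECT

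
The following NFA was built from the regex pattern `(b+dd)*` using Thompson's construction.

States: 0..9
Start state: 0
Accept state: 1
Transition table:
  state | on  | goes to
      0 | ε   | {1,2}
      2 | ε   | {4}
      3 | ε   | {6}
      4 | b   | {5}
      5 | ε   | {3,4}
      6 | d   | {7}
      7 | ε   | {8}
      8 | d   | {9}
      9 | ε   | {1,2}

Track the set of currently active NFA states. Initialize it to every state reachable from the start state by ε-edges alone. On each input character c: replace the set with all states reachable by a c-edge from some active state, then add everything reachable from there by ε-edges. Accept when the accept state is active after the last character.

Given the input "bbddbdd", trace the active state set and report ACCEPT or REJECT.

Answer: ACCEPT

Derivation:
S₀ = ε-closure({0}) = {0,1,2,4}
'b' @ 1: {3,4,5,6}
'b' @ 2: {3,4,5,6}
'd' @ 3: {7,8}
'd' @ 4: {1,2,4,9}  [accepting]
'b' @ 5: {3,4,5,6}
'd' @ 6: {7,8}
'd' @ 7: {1,2,4,9}  [accepting]
end set {1,2,4,9} — state 1 in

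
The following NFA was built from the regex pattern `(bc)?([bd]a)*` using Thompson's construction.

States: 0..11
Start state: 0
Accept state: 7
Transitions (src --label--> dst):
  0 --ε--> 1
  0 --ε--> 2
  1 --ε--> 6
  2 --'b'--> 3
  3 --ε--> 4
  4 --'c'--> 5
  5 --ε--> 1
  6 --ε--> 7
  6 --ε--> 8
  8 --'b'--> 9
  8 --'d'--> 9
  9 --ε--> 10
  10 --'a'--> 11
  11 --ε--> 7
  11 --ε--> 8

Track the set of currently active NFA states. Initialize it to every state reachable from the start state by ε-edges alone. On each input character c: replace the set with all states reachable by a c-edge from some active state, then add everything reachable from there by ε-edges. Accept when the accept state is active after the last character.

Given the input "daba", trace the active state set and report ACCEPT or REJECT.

Answer: ACCEPT

Steps:
S₀ = ε-closure({0}) = {0,1,2,6,7,8}
'd' @ 1: {9,10}
'a' @ 2: {7,8,11}  ✓accept
'b' @ 3: {9,10}
'a' @ 4: {7,8,11}  ✓accept
end set {7,8,11} — state 7 in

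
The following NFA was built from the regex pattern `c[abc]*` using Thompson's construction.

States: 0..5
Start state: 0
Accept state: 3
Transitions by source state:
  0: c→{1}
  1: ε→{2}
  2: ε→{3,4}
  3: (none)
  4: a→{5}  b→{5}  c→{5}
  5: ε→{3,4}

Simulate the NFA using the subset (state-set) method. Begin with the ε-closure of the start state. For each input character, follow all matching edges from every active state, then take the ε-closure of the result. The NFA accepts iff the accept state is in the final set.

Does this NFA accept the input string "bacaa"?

initial (ε-close {0}): {0}
'b' @ 1: {}  — no active states
rest 'acaa' ignored (set empty)
end set {} — state 3 not in

Answer: REJECT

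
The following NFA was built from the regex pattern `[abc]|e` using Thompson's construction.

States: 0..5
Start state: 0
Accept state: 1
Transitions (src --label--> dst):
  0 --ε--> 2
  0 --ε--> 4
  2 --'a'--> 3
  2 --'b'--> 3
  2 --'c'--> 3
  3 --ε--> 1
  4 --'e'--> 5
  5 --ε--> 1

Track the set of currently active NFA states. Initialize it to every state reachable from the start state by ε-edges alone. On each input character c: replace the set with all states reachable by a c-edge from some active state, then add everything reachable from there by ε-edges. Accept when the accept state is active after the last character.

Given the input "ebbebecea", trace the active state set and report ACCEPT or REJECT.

start: ε-closure({0}) = {0,2,4}
'e' @ 1: {1,5}  [accepting]
'b' @ 2: {}  — state set empty
rest 'bebecea' ignored (set empty)
end set {} — state 1 not in

Answer: REJECT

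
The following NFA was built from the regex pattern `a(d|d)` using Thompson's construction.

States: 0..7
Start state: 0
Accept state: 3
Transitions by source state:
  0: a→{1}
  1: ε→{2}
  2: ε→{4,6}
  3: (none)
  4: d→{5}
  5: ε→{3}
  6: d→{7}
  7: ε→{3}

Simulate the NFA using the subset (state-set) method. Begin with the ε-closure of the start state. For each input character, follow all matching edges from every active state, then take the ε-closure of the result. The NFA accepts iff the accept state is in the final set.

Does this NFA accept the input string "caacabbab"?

initial (ε-close {0}): {0}
'c' @ 1: {}  — no active states
rest 'aacabbab' ignored (set empty)
end set {} — state 3 not in

Answer: REJECT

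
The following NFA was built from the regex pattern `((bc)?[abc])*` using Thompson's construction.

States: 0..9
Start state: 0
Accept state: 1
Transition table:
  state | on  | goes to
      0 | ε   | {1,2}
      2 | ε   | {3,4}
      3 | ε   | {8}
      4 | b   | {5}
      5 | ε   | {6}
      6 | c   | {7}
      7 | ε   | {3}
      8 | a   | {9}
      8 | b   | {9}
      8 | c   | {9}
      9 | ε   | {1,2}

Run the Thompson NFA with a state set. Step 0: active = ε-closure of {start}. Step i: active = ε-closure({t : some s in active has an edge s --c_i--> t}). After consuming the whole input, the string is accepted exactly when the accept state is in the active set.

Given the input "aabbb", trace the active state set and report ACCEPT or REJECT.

Answer: ACCEPT

Trace:
start: ε-closure({0}) = {0,1,2,3,4,8}
'a' @ 1: {1,2,3,4,8,9}  [accepting]
'a' @ 2: {1,2,3,4,8,9}  [accepting]
'b' @ 3: {1,2,3,4,5,6,8,9}  [accepting]
'b' @ 4: {1,2,3,4,5,6,8,9}  [accepting]
'b' @ 5: {1,2,3,4,5,6,8,9}  [accepting]
after full input: {1,2,3,4,5,6,8,9}  (accept=1 in)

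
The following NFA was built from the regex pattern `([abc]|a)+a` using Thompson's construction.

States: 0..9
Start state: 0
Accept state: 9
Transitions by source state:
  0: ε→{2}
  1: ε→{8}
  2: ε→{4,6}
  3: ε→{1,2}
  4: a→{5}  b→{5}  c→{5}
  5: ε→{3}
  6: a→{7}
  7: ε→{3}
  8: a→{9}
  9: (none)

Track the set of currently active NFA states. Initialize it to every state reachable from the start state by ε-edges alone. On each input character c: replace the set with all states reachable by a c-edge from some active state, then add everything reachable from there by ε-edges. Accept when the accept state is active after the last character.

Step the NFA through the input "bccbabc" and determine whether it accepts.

Answer: REJECT

Derivation:
initial (ε-close {0}): {0,2,4,6}
'b' @ 1: {1,2,3,4,5,6,8}
'c' @ 2: {1,2,3,4,5,6,8}
'c' @ 3: {1,2,3,4,5,6,8}
'b' @ 4: {1,2,3,4,5,6,8}
'a' @ 5: {1,2,3,4,5,6,7,8,9}  ✓accept
'b' @ 6: {1,2,3,4,5,6,8}
'c' @ 7: {1,2,3,4,5,6,8}
after full input: {1,2,3,4,5,6,8}  (accept=9 not in)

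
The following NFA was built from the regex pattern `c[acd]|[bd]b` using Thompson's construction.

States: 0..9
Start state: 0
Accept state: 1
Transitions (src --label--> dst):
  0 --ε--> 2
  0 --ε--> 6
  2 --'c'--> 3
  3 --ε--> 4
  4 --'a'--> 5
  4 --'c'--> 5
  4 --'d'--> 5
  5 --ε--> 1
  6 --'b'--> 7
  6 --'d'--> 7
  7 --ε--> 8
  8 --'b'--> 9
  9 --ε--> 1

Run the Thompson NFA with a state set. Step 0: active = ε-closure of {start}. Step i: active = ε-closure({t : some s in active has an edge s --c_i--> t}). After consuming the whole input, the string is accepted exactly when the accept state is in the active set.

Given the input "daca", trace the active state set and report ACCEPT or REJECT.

initial (ε-close {0}): {0,2,6}
'd' @ 1: {7,8}
'a' @ 2: {}  — state set empty
rest 'ca' ignored (set empty)
end set {} — state 1 not in

Answer: REJECT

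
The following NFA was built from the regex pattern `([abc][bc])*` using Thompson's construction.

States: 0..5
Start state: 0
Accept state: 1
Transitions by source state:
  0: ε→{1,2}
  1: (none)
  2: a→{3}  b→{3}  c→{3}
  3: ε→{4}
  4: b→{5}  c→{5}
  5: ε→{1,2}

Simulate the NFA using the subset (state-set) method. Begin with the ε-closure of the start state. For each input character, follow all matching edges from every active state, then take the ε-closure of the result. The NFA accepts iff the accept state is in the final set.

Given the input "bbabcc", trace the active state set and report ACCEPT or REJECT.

initial (ε-close {0}): {0,1,2}
'b' @ 1: {3,4}
'b' @ 2: {1,2,5}  ✓accept
'a' @ 3: {3,4}
'b' @ 4: {1,2,5}  ✓accept
'c' @ 5: {3,4}
'c' @ 6: {1,2,5}  ✓accept
end set {1,2,5} — state 1 in

Answer: ACCEPT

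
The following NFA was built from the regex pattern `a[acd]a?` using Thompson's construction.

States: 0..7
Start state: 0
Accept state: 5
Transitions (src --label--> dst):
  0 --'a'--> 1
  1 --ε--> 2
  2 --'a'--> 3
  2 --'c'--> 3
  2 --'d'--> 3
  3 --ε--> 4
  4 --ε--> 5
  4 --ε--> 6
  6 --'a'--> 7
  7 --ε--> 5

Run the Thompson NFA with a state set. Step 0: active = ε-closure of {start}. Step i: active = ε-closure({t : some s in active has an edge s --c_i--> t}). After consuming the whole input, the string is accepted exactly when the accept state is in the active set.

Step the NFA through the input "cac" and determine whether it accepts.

Answer: REJECT

Steps:
start: ε-closure({0}) = {0}
'c' @ 1: {}  — no active states
rest 'ac' ignored (set empty)
end set {} — state 5 not in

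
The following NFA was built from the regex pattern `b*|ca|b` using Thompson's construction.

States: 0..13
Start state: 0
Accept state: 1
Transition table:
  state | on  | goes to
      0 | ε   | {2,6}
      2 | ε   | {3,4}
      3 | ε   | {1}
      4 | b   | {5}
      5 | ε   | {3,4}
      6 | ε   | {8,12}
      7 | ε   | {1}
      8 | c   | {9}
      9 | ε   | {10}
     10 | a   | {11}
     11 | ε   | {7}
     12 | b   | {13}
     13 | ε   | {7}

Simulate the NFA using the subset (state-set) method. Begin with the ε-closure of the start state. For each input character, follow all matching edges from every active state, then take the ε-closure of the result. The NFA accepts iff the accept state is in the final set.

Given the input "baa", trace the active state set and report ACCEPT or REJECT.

start: ε-closure({0}) = {0,1,2,3,4,6,8,12}
'b' @ 1: {1,3,4,5,7,13}  [accepting]
'a' @ 2: {}  — dead — no transitions
rest 'a' ignored (set empty)
end set {} — state 1 not in

Answer: REJECT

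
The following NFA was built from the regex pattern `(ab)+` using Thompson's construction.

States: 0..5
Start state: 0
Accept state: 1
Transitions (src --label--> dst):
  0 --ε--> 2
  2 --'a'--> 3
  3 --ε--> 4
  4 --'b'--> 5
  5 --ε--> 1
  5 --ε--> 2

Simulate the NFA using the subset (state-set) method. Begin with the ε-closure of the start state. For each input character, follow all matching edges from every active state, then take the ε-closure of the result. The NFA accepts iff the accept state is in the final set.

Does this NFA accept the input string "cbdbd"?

S₀ = ε-closure({0}) = {0,2}
'c' @ 1: {}  — no active states
rest 'bdbd' ignored (set empty)
final: {}; accept 1 not in set

Answer: REJECT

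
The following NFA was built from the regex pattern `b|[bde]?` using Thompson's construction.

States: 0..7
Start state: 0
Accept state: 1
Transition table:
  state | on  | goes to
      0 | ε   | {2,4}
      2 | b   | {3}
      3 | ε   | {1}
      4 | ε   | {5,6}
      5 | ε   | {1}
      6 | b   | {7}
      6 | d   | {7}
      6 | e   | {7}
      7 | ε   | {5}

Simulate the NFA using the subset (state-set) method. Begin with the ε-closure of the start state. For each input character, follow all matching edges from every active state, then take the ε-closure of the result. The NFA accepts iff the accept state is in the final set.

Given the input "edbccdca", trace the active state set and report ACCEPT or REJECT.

start: ε-closure({0}) = {0,1,2,4,5,6}
'e' @ 1: {1,5,7}  ✓accept
'd' @ 2: {}  — dead — no transitions
rest 'bccdca' ignored (set empty)
end set {} — state 1 not in

Answer: REJECT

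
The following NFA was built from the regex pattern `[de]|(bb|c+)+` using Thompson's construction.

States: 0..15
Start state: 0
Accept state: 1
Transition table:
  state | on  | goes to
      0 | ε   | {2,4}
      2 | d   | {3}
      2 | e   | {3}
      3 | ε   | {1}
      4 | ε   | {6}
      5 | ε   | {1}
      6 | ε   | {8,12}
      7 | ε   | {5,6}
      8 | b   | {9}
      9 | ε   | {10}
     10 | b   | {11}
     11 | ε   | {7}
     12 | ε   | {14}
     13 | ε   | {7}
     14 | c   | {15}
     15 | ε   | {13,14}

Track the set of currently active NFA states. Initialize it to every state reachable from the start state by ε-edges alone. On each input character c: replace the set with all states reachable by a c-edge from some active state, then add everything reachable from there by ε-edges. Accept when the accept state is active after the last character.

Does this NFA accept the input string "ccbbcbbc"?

S₀ = ε-closure({0}) = {0,2,4,6,8,12,14}
'c' @ 1: {1,5,6,7,8,12,13,14,15}  (accept∈set)
'c' @ 2: {1,5,6,7,8,12,13,14,15}  (accept∈set)
'b' @ 3: {9,10}
'b' @ 4: {1,5,6,7,8,11,12,14}  (accept∈set)
'c' @ 5: {1,5,6,7,8,12,13,14,15}  (accept∈set)
'b' @ 6: {9,10}
'b' @ 7: {1,5,6,7,8,11,12,14}  (accept∈set)
'c' @ 8: {1,5,6,7,8,12,13,14,15}  (accept∈set)
after full input: {1,5,6,7,8,12,13,14,15}  (accept=1 in)

Answer: ACCEPT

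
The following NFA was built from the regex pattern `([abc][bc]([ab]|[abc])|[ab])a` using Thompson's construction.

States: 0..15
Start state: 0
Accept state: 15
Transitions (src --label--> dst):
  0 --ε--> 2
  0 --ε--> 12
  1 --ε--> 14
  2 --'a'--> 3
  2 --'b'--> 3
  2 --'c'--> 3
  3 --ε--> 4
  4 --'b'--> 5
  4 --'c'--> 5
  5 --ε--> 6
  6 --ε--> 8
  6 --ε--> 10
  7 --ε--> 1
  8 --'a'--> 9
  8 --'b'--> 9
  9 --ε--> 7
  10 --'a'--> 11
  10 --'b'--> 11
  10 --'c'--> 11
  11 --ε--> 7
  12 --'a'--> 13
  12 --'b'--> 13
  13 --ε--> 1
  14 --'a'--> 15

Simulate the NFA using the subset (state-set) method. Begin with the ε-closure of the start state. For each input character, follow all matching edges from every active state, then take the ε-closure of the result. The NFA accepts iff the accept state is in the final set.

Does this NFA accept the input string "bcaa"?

S₀ = ε-closure({0}) = {0,2,12}
'b' @ 1: {1,3,4,13,14}
'c' @ 2: {5,6,8,10}
'a' @ 3: {1,7,9,11,14}
'a' @ 4: {15}  [accepting]
end set {15} — state 15 in

Answer: ACCEPT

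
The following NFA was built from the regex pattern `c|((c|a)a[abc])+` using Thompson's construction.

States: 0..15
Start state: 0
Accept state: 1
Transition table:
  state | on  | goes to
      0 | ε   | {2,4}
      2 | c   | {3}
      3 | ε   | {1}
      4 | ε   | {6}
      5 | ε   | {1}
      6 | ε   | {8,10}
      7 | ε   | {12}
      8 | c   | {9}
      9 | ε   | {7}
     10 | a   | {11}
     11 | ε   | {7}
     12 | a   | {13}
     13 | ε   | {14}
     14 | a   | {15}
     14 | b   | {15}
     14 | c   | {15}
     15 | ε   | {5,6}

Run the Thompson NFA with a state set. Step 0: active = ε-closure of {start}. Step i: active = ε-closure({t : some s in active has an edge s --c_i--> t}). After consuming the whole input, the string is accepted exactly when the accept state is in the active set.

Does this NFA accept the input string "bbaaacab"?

Answer: REJECT

Derivation:
initial (ε-close {0}): {0,2,4,6,8,10}
'b' @ 1: {}  — no active states
rest 'baaacab' ignored (set empty)
final: {}; accept 1 not in set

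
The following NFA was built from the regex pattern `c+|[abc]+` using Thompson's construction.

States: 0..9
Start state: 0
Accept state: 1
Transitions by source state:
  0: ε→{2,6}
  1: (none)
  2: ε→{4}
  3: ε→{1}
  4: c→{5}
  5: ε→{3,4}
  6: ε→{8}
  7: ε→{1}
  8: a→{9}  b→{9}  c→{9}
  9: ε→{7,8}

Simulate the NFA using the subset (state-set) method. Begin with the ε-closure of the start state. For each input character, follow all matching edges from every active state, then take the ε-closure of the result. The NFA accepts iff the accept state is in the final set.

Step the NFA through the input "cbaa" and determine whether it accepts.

start: ε-closure({0}) = {0,2,4,6,8}
'c' @ 1: {1,3,4,5,7,8,9}  (accept∈set)
'b' @ 2: {1,7,8,9}  (accept∈set)
'a' @ 3: {1,7,8,9}  (accept∈set)
'a' @ 4: {1,7,8,9}  (accept∈set)
final: {1,7,8,9}; accept 1 in set

Answer: ACCEPT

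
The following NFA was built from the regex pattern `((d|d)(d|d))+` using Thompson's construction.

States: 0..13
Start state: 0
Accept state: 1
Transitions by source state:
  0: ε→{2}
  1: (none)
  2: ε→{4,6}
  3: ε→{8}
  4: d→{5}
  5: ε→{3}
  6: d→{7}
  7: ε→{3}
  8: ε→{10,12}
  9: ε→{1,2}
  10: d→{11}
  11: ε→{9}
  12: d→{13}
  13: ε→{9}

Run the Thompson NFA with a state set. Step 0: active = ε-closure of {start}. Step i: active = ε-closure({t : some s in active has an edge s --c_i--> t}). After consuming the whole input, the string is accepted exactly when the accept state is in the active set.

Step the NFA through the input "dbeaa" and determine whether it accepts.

Answer: REJECT

Derivation:
start: ε-closure({0}) = {0,2,4,6}
'd' @ 1: {3,5,7,8,10,12}
'b' @ 2: {}  — dead — no transitions
rest 'eaa' ignored (set empty)
final: {}; accept 1 not in set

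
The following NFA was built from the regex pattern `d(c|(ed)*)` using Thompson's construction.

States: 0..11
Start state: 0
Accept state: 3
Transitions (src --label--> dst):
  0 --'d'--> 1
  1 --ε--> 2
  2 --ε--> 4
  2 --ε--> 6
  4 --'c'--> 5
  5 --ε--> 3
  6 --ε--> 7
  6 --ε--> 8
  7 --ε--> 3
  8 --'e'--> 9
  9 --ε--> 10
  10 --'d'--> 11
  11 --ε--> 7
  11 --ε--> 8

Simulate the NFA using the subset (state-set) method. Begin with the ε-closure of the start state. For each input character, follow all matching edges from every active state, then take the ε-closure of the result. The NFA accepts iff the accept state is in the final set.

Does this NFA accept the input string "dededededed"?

start: ε-closure({0}) = {0}
'd' @ 1: {1,2,3,4,6,7,8}  (accept∈set)
'e' @ 2: {9,10}
'd' @ 3: {3,7,8,11}  (accept∈set)
'e' @ 4: {9,10}
'd' @ 5: {3,7,8,11}  (accept∈set)
'e' @ 6: {9,10}
'd' @ 7: {3,7,8,11}  (accept∈set)
'e' @ 8: {9,10}
'd' @ 9: {3,7,8,11}  (accept∈set)
'e' @ 10: {9,10}
'd' @ 11: {3,7,8,11}  (accept∈set)
after full input: {3,7,8,11}  (accept=3 in)

Answer: ACCEPT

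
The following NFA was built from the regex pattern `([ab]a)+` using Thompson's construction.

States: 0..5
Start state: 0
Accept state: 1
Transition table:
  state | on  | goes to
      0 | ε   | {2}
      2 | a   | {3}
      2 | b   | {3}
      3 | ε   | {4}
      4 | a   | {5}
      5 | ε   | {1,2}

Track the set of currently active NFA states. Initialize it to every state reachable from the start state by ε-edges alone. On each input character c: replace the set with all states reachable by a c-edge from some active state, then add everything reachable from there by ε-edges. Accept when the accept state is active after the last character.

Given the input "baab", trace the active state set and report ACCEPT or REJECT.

initial (ε-close {0}): {0,2}
'b' @ 1: {3,4}
'a' @ 2: {1,2,5}  ✓accept
'a' @ 3: {3,4}
'b' @ 4: {}  — no active states
final: {}; accept 1 not in set

Answer: REJECT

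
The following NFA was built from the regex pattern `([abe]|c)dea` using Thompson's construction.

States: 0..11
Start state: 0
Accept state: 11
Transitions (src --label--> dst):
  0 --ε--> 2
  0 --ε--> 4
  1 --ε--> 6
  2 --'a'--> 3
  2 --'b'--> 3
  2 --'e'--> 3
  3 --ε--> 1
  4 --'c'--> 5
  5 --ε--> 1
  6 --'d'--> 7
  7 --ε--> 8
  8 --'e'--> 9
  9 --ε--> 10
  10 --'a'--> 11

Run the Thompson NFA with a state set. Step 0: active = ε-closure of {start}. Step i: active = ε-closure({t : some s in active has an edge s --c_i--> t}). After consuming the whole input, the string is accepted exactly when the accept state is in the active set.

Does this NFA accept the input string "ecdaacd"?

Answer: REJECT

Steps:
initial (ε-close {0}): {0,2,4}
'e' @ 1: {1,3,6}
'c' @ 2: {}  — no active states
rest 'daacd' ignored (set empty)
final: {}; accept 11 not in set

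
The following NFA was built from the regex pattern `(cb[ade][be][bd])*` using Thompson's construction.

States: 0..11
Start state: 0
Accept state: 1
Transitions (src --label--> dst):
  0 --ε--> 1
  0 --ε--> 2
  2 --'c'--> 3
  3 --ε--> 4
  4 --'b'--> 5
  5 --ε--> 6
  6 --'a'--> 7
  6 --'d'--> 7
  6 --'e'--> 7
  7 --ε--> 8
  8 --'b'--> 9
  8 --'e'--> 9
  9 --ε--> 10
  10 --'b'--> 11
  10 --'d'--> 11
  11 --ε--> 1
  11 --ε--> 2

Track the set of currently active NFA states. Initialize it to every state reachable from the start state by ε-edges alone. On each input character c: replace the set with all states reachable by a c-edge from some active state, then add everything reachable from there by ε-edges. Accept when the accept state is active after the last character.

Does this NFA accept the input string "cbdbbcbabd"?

S₀ = ε-closure({0}) = {0,1,2}
'c' @ 1: {3,4}
'b' @ 2: {5,6}
'd' @ 3: {7,8}
'b' @ 4: {9,10}
'b' @ 5: {1,2,11}  ✓accept
'c' @ 6: {3,4}
'b' @ 7: {5,6}
'a' @ 8: {7,8}
'b' @ 9: {9,10}
'd' @ 10: {1,2,11}  ✓accept
end set {1,2,11} — state 1 in

Answer: ACCEPT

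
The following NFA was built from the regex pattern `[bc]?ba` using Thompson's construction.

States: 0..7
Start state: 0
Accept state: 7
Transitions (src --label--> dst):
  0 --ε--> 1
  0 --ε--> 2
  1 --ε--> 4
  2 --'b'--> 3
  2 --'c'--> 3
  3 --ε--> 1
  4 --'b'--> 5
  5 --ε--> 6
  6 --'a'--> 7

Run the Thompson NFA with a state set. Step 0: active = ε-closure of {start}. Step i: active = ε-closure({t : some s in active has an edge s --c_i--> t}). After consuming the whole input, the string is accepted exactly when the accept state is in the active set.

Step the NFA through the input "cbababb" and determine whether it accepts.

initial (ε-close {0}): {0,1,2,4}
'c' @ 1: {1,3,4}
'b' @ 2: {5,6}
'a' @ 3: {7}  ✓accept
'b' @ 4: {}  — no active states
rest 'abb' ignored (set empty)
final: {}; accept 7 not in set

Answer: REJECT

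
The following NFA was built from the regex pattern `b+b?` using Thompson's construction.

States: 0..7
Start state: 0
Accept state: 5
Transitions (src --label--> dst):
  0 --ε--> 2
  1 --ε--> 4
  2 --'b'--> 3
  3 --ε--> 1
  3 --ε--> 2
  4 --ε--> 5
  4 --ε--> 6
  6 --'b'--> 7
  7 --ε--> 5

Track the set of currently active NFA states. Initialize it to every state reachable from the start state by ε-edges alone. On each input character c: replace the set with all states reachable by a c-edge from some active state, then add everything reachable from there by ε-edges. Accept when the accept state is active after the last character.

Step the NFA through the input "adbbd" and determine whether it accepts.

start: ε-closure({0}) = {0,2}
'a' @ 1: {}  — dead — no transitions
rest 'dbbd' ignored (set empty)
end set {} — state 5 not in

Answer: REJECT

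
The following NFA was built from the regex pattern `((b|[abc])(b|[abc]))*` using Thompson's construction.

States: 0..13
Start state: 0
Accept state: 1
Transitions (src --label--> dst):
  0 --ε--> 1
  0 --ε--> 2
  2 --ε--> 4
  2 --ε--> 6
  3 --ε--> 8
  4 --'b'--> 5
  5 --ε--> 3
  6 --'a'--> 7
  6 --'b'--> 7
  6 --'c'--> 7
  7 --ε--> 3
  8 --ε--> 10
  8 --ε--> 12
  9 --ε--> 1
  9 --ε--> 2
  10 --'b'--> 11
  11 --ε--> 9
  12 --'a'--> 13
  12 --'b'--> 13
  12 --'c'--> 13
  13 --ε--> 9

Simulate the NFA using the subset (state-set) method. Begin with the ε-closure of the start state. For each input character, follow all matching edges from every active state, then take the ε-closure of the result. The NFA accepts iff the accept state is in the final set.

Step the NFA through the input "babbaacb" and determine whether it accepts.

Answer: ACCEPT

Steps:
initial (ε-close {0}): {0,1,2,4,6}
'b' @ 1: {3,5,7,8,10,12}
'a' @ 2: {1,2,4,6,9,13}  (accept∈set)
'b' @ 3: {3,5,7,8,10,12}
'b' @ 4: {1,2,4,6,9,11,13}  (accept∈set)
'a' @ 5: {3,7,8,10,12}
'a' @ 6: {1,2,4,6,9,13}  (accept∈set)
'c' @ 7: {3,7,8,10,12}
'b' @ 8: {1,2,4,6,9,11,13}  (accept∈set)
final: {1,2,4,6,9,11,13}; accept 1 in set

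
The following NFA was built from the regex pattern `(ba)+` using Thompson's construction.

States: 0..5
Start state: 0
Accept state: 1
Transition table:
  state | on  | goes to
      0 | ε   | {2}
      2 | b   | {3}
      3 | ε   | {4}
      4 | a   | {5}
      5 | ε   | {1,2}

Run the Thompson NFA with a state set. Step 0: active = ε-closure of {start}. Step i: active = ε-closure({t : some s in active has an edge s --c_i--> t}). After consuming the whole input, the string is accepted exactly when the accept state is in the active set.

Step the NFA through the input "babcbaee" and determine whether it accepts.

start: ε-closure({0}) = {0,2}
'b' @ 1: {3,4}
'a' @ 2: {1,2,5}  [accepting]
'b' @ 3: {3,4}
'c' @ 4: {}  — state set empty
rest 'baee' ignored (set empty)
final: {}; accept 1 not in set

Answer: REJECT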